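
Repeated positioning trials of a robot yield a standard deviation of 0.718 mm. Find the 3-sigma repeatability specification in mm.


repeatability = 3*sigma = 3*0.718 = 2.1540

2.1540 mm


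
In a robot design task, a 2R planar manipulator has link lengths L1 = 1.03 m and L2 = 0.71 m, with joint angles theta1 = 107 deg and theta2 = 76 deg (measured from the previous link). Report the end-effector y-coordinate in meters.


y = L1*sin(th1) + L2*sin(th1+th2) = 1.03*sin(107 deg) + 0.71*sin(183 deg) = 0.9478

0.9478 m


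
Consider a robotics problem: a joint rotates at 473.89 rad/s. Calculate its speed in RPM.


RPM = 473.89 * 60/(2*pi) = 4525.3162

4525.3162 RPM


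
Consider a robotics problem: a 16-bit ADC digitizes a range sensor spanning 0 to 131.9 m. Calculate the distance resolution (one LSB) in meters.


res = range / 2^n = 131.9/2^16 = 131.9/65536 = 0.0020

0.0020 m


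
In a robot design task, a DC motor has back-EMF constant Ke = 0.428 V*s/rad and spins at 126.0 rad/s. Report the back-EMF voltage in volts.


V_emf = Ke * omega = 0.428*126.0 = 53.9280

53.9280 V


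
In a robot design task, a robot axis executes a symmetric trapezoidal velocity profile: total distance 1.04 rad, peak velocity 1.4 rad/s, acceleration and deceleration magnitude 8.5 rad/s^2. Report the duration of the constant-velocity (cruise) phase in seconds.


t_acc = v/a = 0.164706 s, d_acc = v^2/(2a) = 0.115294 rad each
d_cruise = 1.04 - 2*0.115294 = 0.809412 rad
t_cruise = d_cruise/v = 0.809412/1.4 = 0.5782

0.5782 s


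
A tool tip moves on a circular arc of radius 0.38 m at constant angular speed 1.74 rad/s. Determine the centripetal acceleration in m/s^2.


a_c = omega^2 * r = 1.74^2 * 0.38 = 1.1505

1.1505 m/s^2


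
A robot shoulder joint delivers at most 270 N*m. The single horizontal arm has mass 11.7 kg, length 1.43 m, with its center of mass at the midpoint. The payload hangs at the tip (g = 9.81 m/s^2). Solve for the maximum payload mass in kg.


tau_arm = m_arm*g*(L/2) = 11.7*9.81*1.43/2 = 82.0656 N*m
tau_payload = tau_max - tau_arm = 270 - 82.0656 = 187.9344
m_payload = tau_payload / (g*L) = 187.9344 / (9.81*1.43) = 13.3968

13.3968 kg


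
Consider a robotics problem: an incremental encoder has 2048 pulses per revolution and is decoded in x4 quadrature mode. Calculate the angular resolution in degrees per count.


resolution = 360 / (PPR * 4) = 360 / 8192 = 0.0439

0.0439 degrees


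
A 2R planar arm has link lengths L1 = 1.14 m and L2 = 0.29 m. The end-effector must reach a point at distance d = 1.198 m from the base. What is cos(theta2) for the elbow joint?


cos(th2) = (d^2 - L1^2 - L2^2)/(2*L1*L2) = (1.198^2 - 1.14^2 - 0.29^2)/(2*1.14*0.29) = 0.0779

0.0779


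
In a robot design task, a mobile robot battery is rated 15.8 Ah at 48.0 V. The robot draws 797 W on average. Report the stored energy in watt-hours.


E = capacity * V = 15.8*48.0 = 758.4000

758.4000 Wh


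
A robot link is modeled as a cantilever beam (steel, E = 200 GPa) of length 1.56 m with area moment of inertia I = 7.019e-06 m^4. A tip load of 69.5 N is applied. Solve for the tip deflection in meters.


delta = F*L^3/(3*E*I) = 69.5*1.56^3/(3*2.000e+11*7.019e-06)
      = 263.850912/4211400 = 6.2652e-05

6.2652e-05 m


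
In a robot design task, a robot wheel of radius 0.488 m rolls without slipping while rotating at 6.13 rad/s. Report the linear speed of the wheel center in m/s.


v = omega * r = 6.13 * 0.488 = 2.9914

2.9914 m/s


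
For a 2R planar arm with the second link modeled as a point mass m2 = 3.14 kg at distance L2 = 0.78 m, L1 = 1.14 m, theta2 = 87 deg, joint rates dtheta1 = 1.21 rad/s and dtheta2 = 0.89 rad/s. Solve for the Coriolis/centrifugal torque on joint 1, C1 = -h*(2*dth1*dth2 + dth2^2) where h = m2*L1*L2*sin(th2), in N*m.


h = m2*L1*L2*sin(th2) = 3.14*1.14*0.78*sin(87 deg) = 2.788262
C1 = -h*(2*1.21*0.89 + 0.89^2) = -2.788262*2.9459 = -8.2139

-8.2139 N*m


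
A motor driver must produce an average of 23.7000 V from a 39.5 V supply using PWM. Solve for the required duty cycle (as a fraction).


D = V_avg/V_supply = 23.7000/39.5 = 0.6000

0.6000


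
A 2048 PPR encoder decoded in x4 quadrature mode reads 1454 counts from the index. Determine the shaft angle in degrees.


angle = counts * 360 / (PPR*4) = 1454 * 360 / 8192 = 63.8965

63.8965 degrees


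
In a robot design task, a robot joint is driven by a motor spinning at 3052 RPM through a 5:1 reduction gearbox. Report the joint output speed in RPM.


omega_joint = omega_motor / N = 3052 / 5 = 610.4000

610.4000 RPM


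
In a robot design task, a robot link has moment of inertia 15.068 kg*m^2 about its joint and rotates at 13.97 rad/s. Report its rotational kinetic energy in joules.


KE = (1/2)*I*omega^2 = 0.5*15.068*13.97^2 = 1470.3422

1470.3422 J


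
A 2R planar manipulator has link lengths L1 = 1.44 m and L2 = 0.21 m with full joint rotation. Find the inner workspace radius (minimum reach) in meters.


r_min = |L1 - L2| = |1.44 - 0.21| = 1.2300

1.2300 m


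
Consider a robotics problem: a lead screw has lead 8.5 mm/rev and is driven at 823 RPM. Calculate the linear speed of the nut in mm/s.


v = lead * (RPM/60) = 8.5*823/60 = 116.5917

116.5917 mm/s


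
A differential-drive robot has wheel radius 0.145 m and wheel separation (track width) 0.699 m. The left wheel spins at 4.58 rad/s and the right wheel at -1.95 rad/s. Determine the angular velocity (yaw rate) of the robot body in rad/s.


omega = r*(wR - wL)/L = 0.145*(-1.95 - (4.58))/0.699 = -1.3546

-1.3546 rad/s


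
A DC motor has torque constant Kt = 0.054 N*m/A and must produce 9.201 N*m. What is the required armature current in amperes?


I = tau / Kt = 9.201/0.054 = 170.3889

170.3889 A


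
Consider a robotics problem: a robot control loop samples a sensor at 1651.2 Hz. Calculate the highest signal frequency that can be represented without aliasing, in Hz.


f_max = f_s/2 = 1651.2/2 = 825.6000

825.6000 Hz


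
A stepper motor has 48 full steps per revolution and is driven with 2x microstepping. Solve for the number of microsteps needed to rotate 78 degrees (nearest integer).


step_size = 360/(48*2) = 360/96 = 3.750000 deg
n = 78/(360/96) = 78*96/360 = 20.8000 -> 21

21 steps


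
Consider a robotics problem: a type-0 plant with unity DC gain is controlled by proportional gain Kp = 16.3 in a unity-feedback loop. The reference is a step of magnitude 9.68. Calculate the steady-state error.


e_ss = R/(1 + Kp) = 9.68/(1 + 16.3) = 9.68/17.3000 = 0.5595

0.5595


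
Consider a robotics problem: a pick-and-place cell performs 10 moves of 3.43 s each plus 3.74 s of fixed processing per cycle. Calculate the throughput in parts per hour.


T_cycle = 10*3.43 + 3.74 = 38.0400 s
rate = 3600/T = 94.6372

94.6372 parts/hour


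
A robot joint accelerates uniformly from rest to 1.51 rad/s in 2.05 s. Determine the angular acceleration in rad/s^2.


alpha = delta_omega / t = 1.51 / 2.05 = 0.7366

0.7366 rad/s^2


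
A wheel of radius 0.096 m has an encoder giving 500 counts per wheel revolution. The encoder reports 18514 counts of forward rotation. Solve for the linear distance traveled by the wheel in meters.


revs = 18514/500 = 37.028000
d = revs * 2*pi*r = 37.028000 * 2*pi*0.096 = 22.3348

22.3348 m


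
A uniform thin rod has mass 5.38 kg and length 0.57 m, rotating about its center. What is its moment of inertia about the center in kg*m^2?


I = (1/12)*m*L^2 = (1/12)*5.38*0.57^2 = 0.1457

0.1457 kg*m^2


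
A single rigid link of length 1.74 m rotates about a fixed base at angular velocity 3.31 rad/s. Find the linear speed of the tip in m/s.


v = L*omega = 1.74 * 3.31 = 5.7594

5.7594 m/s


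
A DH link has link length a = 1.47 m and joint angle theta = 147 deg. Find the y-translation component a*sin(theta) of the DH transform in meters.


a*sin(theta) = 1.47*sin(147 deg) = 0.8006

0.8006 m


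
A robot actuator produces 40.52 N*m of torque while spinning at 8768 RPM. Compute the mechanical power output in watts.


omega = 8768 * 2*pi/60 = 918.182813 rad/s
P = tau * omega = 40.52 * 918.182813 = 37204.7676

37204.7676 W


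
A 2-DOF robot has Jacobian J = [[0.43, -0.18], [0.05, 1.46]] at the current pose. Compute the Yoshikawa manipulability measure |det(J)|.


det(J) = 0.43*1.46 - (-0.18)*(0.05) = 0.6368
|det(J)| = 0.6368

0.6368


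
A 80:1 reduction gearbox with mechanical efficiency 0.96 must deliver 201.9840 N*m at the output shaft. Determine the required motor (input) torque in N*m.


tau_in = tau_out / (N * eta) = 201.9840 / (80 * 0.96) = 2.6300

2.6300 N*m


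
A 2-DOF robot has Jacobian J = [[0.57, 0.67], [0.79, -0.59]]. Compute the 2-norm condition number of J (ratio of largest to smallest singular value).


JJ^T eigenvalues: trace(JJ^T) = 1.7460, det(JJ^T) = det(J)^2 = 0.74926336
s_max^2 = (1.7460 + sqrt(0.05146256))/2 = 0.98642680
s_min^2 = (1.7460 - sqrt(0.05146256))/2 = 0.75957320
kappa = s_max/s_min = sqrt(0.98642680/0.75957320) = 1.1396

1.1396


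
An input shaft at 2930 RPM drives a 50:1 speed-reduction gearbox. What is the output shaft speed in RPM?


omega_out = omega_in / N = 2930 / 50 = 58.6000

58.6000 RPM


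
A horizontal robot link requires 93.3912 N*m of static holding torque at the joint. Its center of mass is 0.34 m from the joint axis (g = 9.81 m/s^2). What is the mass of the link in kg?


m = tau / (g*L) = 93.3912 / (9.81 * 0.34) = 28.0000

28.0000 kg


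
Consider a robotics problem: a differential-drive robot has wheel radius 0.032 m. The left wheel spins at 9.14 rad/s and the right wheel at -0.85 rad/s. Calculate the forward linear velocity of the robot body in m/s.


v = r*(wR + wL)/2 = 0.032*(-0.85 + 9.14)/2 = 0.1326

0.1326 m/s


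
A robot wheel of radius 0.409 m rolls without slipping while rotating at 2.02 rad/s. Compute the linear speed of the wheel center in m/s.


v = omega * r = 2.02 * 0.409 = 0.8262

0.8262 m/s


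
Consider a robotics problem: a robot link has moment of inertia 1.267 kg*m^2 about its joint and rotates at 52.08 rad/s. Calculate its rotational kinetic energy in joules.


KE = (1/2)*I*omega^2 = 0.5*1.267*52.08^2 = 1718.2588

1718.2588 J


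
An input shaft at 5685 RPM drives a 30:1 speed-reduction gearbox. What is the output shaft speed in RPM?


omega_out = omega_in / N = 5685 / 30 = 189.5000

189.5000 RPM


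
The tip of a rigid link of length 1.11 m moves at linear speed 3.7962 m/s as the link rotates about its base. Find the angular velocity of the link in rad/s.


omega = v / L = 3.7962 / 1.11 = 3.4200

3.4200 rad/s


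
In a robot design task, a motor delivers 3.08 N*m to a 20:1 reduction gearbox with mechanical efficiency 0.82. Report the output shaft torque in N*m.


tau_out = tau_in * N * eta = 3.08 * 20 * 0.82 = 50.5120

50.5120 N*m


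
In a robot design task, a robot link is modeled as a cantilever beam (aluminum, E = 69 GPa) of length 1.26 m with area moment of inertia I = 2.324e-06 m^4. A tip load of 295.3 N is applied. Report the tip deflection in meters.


delta = F*L^3/(3*E*I) = 295.3*1.26^3/(3*6.900e+10*2.324e-06)
      = 590.7110328/481068 = 0.0012

0.0012 m


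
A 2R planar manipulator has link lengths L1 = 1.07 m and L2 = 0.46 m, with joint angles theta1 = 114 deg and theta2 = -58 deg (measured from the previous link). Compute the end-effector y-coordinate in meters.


y = L1*sin(th1) + L2*sin(th1+th2) = 1.07*sin(114 deg) + 0.46*sin(56 deg) = 1.3589

1.3589 m


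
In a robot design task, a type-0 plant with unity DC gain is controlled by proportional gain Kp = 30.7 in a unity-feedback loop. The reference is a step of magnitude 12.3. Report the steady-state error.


e_ss = R/(1 + Kp) = 12.3/(1 + 30.7) = 12.3/31.7000 = 0.3880

0.3880


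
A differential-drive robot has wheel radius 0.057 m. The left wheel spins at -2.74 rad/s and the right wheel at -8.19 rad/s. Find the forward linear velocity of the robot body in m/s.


v = r*(wR + wL)/2 = 0.057*(-8.19 + -2.74)/2 = -0.3115

-0.3115 m/s


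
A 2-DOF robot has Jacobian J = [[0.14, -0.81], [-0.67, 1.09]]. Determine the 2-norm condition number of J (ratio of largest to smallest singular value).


JJ^T eigenvalues: trace(JJ^T) = 2.3127, det(JJ^T) = det(J)^2 = 0.15217801
s_max^2 = (2.3127 + sqrt(4.73986925))/2 = 2.24491204
s_min^2 = (2.3127 - sqrt(4.73986925))/2 = 0.06778796
kappa = s_max/s_min = sqrt(2.24491204/0.06778796) = 5.7547

5.7547


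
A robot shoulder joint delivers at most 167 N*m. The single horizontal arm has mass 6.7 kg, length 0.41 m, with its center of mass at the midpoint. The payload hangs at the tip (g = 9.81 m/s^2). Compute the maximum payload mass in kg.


tau_arm = m_arm*g*(L/2) = 6.7*9.81*0.41/2 = 13.4740 N*m
tau_payload = tau_max - tau_arm = 167 - 13.4740 = 153.5260
m_payload = tau_payload / (g*L) = 153.5260 / (9.81*0.41) = 38.1706

38.1706 kg


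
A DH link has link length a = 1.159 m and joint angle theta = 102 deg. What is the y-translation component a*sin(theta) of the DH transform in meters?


a*sin(theta) = 1.159*sin(102 deg) = 1.1337

1.1337 m


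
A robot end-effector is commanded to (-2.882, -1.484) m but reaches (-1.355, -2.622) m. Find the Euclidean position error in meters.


dx = -1.355 - (-2.882) = 1.5270, dy = -2.622 - (-1.484) = -1.1380
err = sqrt(2.331729 + 1.295044) = 1.9044

1.9044 m


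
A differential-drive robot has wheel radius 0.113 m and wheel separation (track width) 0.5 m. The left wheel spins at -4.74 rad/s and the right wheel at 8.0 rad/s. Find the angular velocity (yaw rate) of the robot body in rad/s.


omega = r*(wR - wL)/L = 0.113*(8.0 - (-4.74))/0.5 = 2.8792

2.8792 rad/s


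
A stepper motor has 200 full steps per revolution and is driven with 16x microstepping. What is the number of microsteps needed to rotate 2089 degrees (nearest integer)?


step_size = 360/(200*16) = 360/3200 = 0.112500 deg
n = 2089/(360/3200) = 2089*3200/360 = 18568.8889 -> 18569

18569 steps


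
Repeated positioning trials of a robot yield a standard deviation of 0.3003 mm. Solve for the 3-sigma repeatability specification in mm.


repeatability = 3*sigma = 3*0.3003 = 0.9009

0.9009 mm


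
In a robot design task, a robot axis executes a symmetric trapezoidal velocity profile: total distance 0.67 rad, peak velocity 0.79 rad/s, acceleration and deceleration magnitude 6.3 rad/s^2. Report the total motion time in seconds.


t_acc = v/a = 0.79/6.3 = 0.125397 s
d_acc = v^2/(2a) = 0.049532 rad (each ramp)
d_cruise = 0.67 - 2*0.049532 = 0.570936 rad
t_cruise = 0.570936/0.79 = 0.722704 s
t_total = 2*0.125397 + 0.722704 = 0.9735

0.9735 s


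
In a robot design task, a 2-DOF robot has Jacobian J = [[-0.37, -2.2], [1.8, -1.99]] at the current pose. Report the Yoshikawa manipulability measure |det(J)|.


det(J) = -0.37*-1.99 - (-2.2)*(1.8) = 4.6963
|det(J)| = 4.6963

4.6963


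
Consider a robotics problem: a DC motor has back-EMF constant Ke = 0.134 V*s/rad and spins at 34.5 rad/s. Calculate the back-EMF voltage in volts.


V_emf = Ke * omega = 0.134*34.5 = 4.6230

4.6230 V


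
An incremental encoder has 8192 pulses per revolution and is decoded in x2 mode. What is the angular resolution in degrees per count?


resolution = 360 / (PPR * 2) = 360 / 16384 = 0.0220

0.0220 degrees


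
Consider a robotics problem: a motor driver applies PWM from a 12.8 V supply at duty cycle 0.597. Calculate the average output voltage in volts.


V_avg = V_supply * D = 12.8*0.597 = 7.6416

7.6416 V


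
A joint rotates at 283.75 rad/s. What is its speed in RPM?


RPM = 283.75 * 60/(2*pi) = 2709.6129

2709.6129 RPM


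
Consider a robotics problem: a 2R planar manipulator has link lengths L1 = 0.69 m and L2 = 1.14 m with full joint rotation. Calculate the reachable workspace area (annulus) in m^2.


r_max = L1 + L2 = 1.8300, r_min = |L1 - L2| = 0.4500
A = pi*(r_max^2 - r_min^2) = pi*(3.3489 - 0.2025) = 9.8847

9.8847 m^2


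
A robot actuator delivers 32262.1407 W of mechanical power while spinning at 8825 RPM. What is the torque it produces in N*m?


omega = 8825 * 2*pi/60 = 924.151839 rad/s
tau = P / omega = 32262.1407 / 924.151839 = 34.9100

34.9100 N*m


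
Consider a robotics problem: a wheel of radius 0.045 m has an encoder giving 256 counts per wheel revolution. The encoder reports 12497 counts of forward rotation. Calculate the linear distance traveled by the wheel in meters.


revs = 12497/256 = 48.816406
d = revs * 2*pi*r = 48.816406 * 2*pi*0.045 = 13.8025

13.8025 m


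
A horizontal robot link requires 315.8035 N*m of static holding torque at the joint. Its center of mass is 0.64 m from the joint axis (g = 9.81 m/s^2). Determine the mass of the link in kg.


m = tau / (g*L) = 315.8035 / (9.81 * 0.64) = 50.3000

50.3000 kg


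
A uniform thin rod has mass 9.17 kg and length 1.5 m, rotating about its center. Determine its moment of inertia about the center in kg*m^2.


I = (1/12)*m*L^2 = (1/12)*9.17*1.5^2 = 1.7194

1.7194 kg*m^2


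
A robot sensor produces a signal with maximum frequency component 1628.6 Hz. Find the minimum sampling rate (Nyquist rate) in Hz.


f_s,min = 2*f_max = 2*1628.6 = 3257.2000

3257.2000 Hz


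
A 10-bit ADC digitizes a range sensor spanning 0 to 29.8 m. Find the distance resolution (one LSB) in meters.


res = range / 2^n = 29.8/2^10 = 29.8/1024 = 0.0291

0.0291 m


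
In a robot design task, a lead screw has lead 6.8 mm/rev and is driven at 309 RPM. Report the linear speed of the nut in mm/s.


v = lead * (RPM/60) = 6.8*309/60 = 35.0200

35.0200 mm/s


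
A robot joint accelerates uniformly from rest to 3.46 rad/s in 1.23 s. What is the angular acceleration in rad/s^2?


alpha = delta_omega / t = 3.46 / 1.23 = 2.8130

2.8130 rad/s^2


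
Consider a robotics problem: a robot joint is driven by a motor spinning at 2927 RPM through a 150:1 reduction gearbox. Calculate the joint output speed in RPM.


omega_joint = omega_motor / N = 2927 / 150 = 19.5133

19.5133 RPM


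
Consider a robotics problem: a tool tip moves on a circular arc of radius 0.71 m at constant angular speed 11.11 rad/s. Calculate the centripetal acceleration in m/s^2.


a_c = omega^2 * r = 11.11^2 * 0.71 = 87.6368

87.6368 m/s^2


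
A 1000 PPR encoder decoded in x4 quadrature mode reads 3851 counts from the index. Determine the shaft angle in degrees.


angle = counts * 360 / (PPR*4) = 3851 * 360 / 4000 = 346.5900

346.5900 degrees


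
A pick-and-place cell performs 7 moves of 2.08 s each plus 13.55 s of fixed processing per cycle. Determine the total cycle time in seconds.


T = 7*2.08 + 13.55 = 28.1100

28.1100 s


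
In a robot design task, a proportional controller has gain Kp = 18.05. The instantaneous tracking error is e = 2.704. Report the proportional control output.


u_P = Kp * e = 18.05 * 2.704 = 48.8072

48.8072


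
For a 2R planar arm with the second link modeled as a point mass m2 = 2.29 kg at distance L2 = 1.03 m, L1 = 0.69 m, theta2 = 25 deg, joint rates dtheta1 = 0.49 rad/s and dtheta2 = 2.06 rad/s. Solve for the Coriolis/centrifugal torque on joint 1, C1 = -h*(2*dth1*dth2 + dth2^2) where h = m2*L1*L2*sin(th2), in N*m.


h = m2*L1*L2*sin(th2) = 2.29*0.69*1.03*sin(25 deg) = 0.687812
C1 = -h*(2*0.49*2.06 + 2.06^2) = -0.687812*6.2624 = -4.3074

-4.3074 N*m


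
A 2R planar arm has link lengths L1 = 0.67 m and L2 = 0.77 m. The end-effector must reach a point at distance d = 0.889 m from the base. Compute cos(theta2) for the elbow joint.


cos(th2) = (d^2 - L1^2 - L2^2)/(2*L1*L2) = (0.889^2 - 0.67^2 - 0.77^2)/(2*0.67*0.77) = -0.2437

-0.2437


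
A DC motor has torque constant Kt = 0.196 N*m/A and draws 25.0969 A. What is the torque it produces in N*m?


tau = Kt * I = 0.196*25.0969 = 4.9190

4.9190 N*m


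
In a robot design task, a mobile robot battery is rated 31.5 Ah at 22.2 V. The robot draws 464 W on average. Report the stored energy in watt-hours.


E = capacity * V = 31.5*22.2 = 699.3000

699.3000 Wh


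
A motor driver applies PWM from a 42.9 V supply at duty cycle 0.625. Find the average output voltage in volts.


V_avg = V_supply * D = 42.9*0.625 = 26.8125

26.8125 V


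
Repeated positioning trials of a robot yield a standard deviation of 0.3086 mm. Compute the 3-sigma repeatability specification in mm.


repeatability = 3*sigma = 3*0.3086 = 0.9258

0.9258 mm


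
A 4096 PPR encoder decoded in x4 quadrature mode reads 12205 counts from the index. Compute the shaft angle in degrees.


angle = counts * 360 / (PPR*4) = 12205 * 360 / 16384 = 268.1763

268.1763 degrees


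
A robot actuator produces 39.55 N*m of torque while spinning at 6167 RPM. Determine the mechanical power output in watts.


omega = 6167 * 2*pi/60 = 645.806730 rad/s
P = tau * omega = 39.55 * 645.806730 = 25541.6562

25541.6562 W


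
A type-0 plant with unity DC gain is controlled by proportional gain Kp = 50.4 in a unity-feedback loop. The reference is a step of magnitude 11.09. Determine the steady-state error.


e_ss = R/(1 + Kp) = 11.09/(1 + 50.4) = 11.09/51.4000 = 0.2158

0.2158


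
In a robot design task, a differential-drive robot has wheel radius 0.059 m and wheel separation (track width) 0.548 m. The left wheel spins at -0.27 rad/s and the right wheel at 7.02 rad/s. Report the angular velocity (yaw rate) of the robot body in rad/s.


omega = r*(wR - wL)/L = 0.059*(7.02 - (-0.27))/0.548 = 0.7849

0.7849 rad/s


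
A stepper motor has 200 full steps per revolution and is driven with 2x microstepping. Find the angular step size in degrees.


step = 360/(200*2) = 360/400 = 0.9000

0.9000 degrees


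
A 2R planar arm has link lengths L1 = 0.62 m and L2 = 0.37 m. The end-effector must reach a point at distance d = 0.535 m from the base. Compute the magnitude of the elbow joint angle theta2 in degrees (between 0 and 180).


cos(th2) = (d^2 - L1^2 - L2^2)/(2*L1*L2) = (0.535^2 - 0.62^2 - 0.37^2)/(2*0.62*0.37) = -0.51236922
th2 = acos(-0.51236922) = 120.8218 deg

120.8218 degrees


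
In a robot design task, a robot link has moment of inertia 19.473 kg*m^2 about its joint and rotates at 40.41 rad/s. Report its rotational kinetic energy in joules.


KE = (1/2)*I*omega^2 = 0.5*19.473*40.41^2 = 15899.3939

15899.3939 J


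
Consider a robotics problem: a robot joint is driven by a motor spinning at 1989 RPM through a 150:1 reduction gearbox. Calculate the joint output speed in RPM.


omega_joint = omega_motor / N = 1989 / 150 = 13.2600

13.2600 RPM


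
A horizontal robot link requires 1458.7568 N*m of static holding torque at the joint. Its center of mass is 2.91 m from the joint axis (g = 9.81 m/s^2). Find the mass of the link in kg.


m = tau / (g*L) = 1458.7568 / (9.81 * 2.91) = 51.1000

51.1000 kg


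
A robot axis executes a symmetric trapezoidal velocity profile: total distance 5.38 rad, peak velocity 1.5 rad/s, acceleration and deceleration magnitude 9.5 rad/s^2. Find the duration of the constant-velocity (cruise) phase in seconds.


t_acc = v/a = 0.157895 s, d_acc = v^2/(2a) = 0.118421 rad each
d_cruise = 5.38 - 2*0.118421 = 5.143158 rad
t_cruise = d_cruise/v = 5.143158/1.5 = 3.4288

3.4288 s


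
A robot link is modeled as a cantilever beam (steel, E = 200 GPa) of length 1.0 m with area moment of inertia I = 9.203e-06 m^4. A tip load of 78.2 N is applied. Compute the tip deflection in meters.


delta = F*L^3/(3*E*I) = 78.2*1.0^3/(3*2.000e+11*9.203e-06)
      = 78.2/5521800 = 1.4162e-05

1.4162e-05 m


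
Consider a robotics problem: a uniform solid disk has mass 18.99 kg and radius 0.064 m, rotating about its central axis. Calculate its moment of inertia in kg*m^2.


I = (1/2)*m*R^2 = 0.5*18.99*0.064^2 = 0.0389

0.0389 kg*m^2


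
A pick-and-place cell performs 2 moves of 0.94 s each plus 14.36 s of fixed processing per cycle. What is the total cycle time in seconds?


T = 2*0.94 + 14.36 = 16.2400

16.2400 s


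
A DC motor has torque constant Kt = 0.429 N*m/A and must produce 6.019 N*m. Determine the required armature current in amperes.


I = tau / Kt = 6.019/0.429 = 14.0303

14.0303 A


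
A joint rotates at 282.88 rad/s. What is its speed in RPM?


RPM = 282.88 * 60/(2*pi) = 2701.3050

2701.3050 RPM


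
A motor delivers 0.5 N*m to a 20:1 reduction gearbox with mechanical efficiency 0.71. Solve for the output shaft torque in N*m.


tau_out = tau_in * N * eta = 0.5 * 20 * 0.71 = 7.1000

7.1000 N*m


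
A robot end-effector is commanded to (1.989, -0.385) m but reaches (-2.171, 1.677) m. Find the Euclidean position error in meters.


dx = -2.171 - (1.989) = -4.1600, dy = 1.677 - (-0.385) = 2.0620
err = sqrt(17.305600 + 4.251844) = 4.6430

4.6430 m


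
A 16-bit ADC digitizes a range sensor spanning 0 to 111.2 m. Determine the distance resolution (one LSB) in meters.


res = range / 2^n = 111.2/2^16 = 111.2/65536 = 0.0017

0.0017 m


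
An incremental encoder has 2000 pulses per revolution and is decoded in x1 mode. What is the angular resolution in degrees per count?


resolution = 360 / (PPR * 1) = 360 / 2000 = 0.1800

0.1800 degrees


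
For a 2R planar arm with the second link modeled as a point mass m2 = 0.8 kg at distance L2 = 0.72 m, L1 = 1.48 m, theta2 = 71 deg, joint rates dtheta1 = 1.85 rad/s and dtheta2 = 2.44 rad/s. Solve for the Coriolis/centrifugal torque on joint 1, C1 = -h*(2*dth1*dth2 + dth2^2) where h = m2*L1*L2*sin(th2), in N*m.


h = m2*L1*L2*sin(th2) = 0.8*1.48*0.72*sin(71 deg) = 0.806036
C1 = -h*(2*1.85*2.44 + 2.44^2) = -0.806036*14.9816 = -12.0757

-12.0757 N*m


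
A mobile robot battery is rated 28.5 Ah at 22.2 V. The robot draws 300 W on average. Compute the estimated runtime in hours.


E = 28.5*22.2 = 632.7000 Wh
t = E/P = 632.7000/300 = 2.1090

2.1090 hours


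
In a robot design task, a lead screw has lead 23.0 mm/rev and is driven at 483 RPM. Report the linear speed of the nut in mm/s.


v = lead * (RPM/60) = 23.0*483/60 = 185.1500

185.1500 mm/s


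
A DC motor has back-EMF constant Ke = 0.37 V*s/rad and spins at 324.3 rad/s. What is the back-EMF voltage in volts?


V_emf = Ke * omega = 0.37*324.3 = 119.9910

119.9910 V


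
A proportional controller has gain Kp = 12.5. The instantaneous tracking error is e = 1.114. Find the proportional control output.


u_P = Kp * e = 12.5 * 1.114 = 13.9250

13.9250


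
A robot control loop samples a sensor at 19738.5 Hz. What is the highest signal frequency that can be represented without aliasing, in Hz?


f_max = f_s/2 = 19738.5/2 = 9869.2500

9869.2500 Hz


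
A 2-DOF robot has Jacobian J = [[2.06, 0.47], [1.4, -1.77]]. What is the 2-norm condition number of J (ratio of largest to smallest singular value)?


JJ^T eigenvalues: trace(JJ^T) = 9.5574, det(JJ^T) = det(J)^2 = 18.52613764
s_max^2 = (9.5574 + sqrt(17.23934420))/2 = 6.85471446
s_min^2 = (9.5574 - sqrt(17.23934420))/2 = 2.70268554
kappa = s_max/s_min = sqrt(6.85471446/2.70268554) = 1.5926

1.5926


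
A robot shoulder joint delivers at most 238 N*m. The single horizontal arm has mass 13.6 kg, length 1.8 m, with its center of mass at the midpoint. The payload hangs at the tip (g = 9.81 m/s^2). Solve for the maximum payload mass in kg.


tau_arm = m_arm*g*(L/2) = 13.6*9.81*1.8/2 = 120.0744 N*m
tau_payload = tau_max - tau_arm = 238 - 120.0744 = 117.9256
m_payload = tau_payload / (g*L) = 117.9256 / (9.81*1.8) = 6.6783

6.6783 kg


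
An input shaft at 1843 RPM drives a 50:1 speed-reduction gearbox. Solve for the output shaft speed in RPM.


omega_out = omega_in / N = 1843 / 50 = 36.8600

36.8600 RPM


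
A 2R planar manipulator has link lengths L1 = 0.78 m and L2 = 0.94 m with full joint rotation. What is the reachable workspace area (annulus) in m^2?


r_max = L1 + L2 = 1.7200, r_min = |L1 - L2| = 0.1600
A = pi*(r_max^2 - r_min^2) = pi*(2.9584 - 0.0256) = 9.2137

9.2137 m^2


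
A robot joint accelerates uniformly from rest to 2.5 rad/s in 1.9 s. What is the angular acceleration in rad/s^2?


alpha = delta_omega / t = 2.5 / 1.9 = 1.3158

1.3158 rad/s^2


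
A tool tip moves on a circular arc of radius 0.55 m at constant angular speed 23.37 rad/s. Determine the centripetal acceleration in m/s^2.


a_c = omega^2 * r = 23.37^2 * 0.55 = 300.3863

300.3863 m/s^2


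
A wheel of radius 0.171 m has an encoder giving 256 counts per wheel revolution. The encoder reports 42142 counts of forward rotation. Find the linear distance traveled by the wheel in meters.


revs = 42142/256 = 164.617188
d = revs * 2*pi*r = 164.617188 * 2*pi*0.171 = 176.8688

176.8688 m


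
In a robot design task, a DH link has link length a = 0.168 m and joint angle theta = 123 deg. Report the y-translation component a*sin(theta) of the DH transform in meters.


a*sin(theta) = 0.168*sin(123 deg) = 0.1409

0.1409 m


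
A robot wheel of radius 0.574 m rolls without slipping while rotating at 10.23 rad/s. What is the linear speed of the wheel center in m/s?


v = omega * r = 10.23 * 0.574 = 5.8720

5.8720 m/s


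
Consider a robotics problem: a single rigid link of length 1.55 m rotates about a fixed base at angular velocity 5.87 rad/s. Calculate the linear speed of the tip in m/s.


v = L*omega = 1.55 * 5.87 = 9.0985

9.0985 m/s


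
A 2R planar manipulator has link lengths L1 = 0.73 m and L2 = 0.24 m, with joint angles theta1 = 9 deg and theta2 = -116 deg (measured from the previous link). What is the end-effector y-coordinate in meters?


y = L1*sin(th1) + L2*sin(th1+th2) = 0.73*sin(9 deg) + 0.24*sin(-107 deg) = -0.1153

-0.1153 m


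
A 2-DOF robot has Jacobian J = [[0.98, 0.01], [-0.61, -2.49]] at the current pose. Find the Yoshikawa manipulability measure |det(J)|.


det(J) = 0.98*-2.49 - (0.01)*(-0.61) = -2.4341
|det(J)| = 2.4341

2.4341


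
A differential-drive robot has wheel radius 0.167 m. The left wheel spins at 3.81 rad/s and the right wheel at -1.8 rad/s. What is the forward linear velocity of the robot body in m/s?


v = r*(wR + wL)/2 = 0.167*(-1.8 + 3.81)/2 = 0.1678

0.1678 m/s


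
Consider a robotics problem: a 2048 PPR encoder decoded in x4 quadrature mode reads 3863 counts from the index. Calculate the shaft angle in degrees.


angle = counts * 360 / (PPR*4) = 3863 * 360 / 8192 = 169.7607

169.7607 degrees


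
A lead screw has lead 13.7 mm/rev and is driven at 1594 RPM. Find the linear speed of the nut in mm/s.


v = lead * (RPM/60) = 13.7*1594/60 = 363.9633

363.9633 mm/s


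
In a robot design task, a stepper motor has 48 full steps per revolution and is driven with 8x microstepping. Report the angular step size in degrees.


step = 360/(48*8) = 360/384 = 0.9375

0.9375 degrees


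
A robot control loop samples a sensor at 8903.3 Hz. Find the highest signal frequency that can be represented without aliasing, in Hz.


f_max = f_s/2 = 8903.3/2 = 4451.6500

4451.6500 Hz


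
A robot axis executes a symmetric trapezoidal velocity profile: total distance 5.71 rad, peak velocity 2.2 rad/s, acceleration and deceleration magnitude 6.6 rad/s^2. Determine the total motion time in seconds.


t_acc = v/a = 2.2/6.6 = 0.333333 s
d_acc = v^2/(2a) = 0.366667 rad (each ramp)
d_cruise = 5.71 - 2*0.366667 = 4.976666 rad
t_cruise = 4.976666/2.2 = 2.262121 s
t_total = 2*0.333333 + 2.262121 = 2.9288

2.9288 s


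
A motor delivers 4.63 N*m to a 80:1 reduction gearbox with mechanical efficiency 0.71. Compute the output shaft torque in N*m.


tau_out = tau_in * N * eta = 4.63 * 80 * 0.71 = 262.9840

262.9840 N*m


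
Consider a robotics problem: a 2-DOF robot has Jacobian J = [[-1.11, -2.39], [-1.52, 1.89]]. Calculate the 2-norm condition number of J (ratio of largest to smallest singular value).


JJ^T eigenvalues: trace(JJ^T) = 12.8267, det(JJ^T) = det(J)^2 = 32.84092249
s_max^2 = (12.8267 + sqrt(33.16054293))/2 = 9.29260958
s_min^2 = (12.8267 - sqrt(33.16054293))/2 = 3.53409042
kappa = s_max/s_min = sqrt(9.29260958/3.53409042) = 1.6215

1.6215


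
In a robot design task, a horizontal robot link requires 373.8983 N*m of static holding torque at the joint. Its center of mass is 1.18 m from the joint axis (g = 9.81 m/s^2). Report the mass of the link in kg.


m = tau / (g*L) = 373.8983 / (9.81 * 1.18) = 32.3000

32.3000 kg


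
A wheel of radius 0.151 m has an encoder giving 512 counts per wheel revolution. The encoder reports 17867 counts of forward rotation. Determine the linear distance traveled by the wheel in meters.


revs = 17867/512 = 34.896484
d = revs * 2*pi*r = 34.896484 * 2*pi*0.151 = 33.1084

33.1084 m


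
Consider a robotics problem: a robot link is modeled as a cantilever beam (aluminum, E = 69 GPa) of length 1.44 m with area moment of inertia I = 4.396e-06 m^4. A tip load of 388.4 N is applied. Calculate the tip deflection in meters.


delta = F*L^3/(3*E*I) = 388.4*1.44^3/(3*6.900e+10*4.396e-06)
      = 1159.7561856/909972 = 0.0013

0.0013 m


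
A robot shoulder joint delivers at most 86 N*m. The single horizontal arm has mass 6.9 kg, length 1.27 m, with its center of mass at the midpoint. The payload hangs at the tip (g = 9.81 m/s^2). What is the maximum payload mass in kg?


tau_arm = m_arm*g*(L/2) = 6.9*9.81*1.27/2 = 42.9825 N*m
tau_payload = tau_max - tau_arm = 86 - 42.9825 = 43.0175
m_payload = tau_payload / (g*L) = 43.0175 / (9.81*1.27) = 3.4528

3.4528 kg


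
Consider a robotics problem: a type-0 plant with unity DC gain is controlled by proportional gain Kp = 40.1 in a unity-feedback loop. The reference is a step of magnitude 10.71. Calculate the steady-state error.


e_ss = R/(1 + Kp) = 10.71/(1 + 40.1) = 10.71/41.1000 = 0.2606

0.2606


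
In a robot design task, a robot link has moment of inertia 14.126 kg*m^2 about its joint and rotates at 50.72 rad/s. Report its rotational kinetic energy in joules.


KE = (1/2)*I*omega^2 = 0.5*14.126*50.72^2 = 18169.6975

18169.6975 J


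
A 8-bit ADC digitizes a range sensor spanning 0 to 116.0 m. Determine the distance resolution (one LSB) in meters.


res = range / 2^n = 116.0/2^8 = 116.0/256 = 0.4531

0.4531 m


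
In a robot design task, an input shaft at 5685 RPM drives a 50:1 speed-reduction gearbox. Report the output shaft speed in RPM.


omega_out = omega_in / N = 5685 / 50 = 113.7000

113.7000 RPM


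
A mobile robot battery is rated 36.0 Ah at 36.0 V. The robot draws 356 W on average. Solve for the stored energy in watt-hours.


E = capacity * V = 36.0*36.0 = 1296.0000

1296.0000 Wh


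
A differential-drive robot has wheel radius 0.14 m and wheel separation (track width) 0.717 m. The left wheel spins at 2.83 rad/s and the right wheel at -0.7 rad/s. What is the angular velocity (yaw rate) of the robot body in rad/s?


omega = r*(wR - wL)/L = 0.14*(-0.7 - (2.83))/0.717 = -0.6893

-0.6893 rad/s


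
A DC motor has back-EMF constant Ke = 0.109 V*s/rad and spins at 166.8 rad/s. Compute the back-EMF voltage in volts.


V_emf = Ke * omega = 0.109*166.8 = 18.1812

18.1812 V


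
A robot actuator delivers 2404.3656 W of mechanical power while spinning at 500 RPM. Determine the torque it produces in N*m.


omega = 500 * 2*pi/60 = 52.359878 rad/s
tau = P / omega = 2404.3656 / 52.359878 = 45.9200

45.9200 N*m


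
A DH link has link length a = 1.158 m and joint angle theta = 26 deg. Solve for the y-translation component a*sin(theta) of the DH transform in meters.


a*sin(theta) = 1.158*sin(26 deg) = 0.5076

0.5076 m


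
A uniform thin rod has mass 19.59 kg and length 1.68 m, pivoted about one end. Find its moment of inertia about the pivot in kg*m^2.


I = (1/3)*m*L^2 = (1/3)*19.59*1.68^2 = 18.4303

18.4303 kg*m^2


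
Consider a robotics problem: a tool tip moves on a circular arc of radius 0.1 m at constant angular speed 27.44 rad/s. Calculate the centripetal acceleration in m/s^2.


a_c = omega^2 * r = 27.44^2 * 0.1 = 75.2954

75.2954 m/s^2


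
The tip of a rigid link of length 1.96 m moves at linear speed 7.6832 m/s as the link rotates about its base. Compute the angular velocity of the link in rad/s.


omega = v / L = 7.6832 / 1.96 = 3.9200

3.9200 rad/s


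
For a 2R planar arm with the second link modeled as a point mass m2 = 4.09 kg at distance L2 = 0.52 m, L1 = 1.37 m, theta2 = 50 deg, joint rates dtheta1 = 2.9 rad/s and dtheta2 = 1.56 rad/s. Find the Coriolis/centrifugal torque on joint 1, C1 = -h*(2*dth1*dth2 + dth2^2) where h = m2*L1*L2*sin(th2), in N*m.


h = m2*L1*L2*sin(th2) = 4.09*1.37*0.52*sin(50 deg) = 2.232036
C1 = -h*(2*2.9*1.56 + 1.56^2) = -2.232036*11.4816 = -25.6273

-25.6273 N*m


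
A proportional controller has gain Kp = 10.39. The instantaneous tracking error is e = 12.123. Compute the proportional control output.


u_P = Kp * e = 10.39 * 12.123 = 125.9580

125.9580


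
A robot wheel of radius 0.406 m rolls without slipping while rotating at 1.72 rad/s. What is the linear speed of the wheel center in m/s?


v = omega * r = 1.72 * 0.406 = 0.6983

0.6983 m/s


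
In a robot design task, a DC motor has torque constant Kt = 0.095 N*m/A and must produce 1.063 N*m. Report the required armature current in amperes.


I = tau / Kt = 1.063/0.095 = 11.1895

11.1895 A


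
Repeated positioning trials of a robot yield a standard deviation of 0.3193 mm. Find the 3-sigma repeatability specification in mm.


repeatability = 3*sigma = 3*0.3193 = 0.9579

0.9579 mm


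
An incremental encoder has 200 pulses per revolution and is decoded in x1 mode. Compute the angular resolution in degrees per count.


resolution = 360 / (PPR * 1) = 360 / 200 = 1.8000

1.8000 degrees


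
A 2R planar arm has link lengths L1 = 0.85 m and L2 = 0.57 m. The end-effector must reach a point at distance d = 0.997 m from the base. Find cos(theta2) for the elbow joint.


cos(th2) = (d^2 - L1^2 - L2^2)/(2*L1*L2) = (0.997^2 - 0.85^2 - 0.57^2)/(2*0.85*0.57) = -0.0551

-0.0551


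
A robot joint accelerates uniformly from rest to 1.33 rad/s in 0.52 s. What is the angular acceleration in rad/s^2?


alpha = delta_omega / t = 1.33 / 0.52 = 2.5577

2.5577 rad/s^2


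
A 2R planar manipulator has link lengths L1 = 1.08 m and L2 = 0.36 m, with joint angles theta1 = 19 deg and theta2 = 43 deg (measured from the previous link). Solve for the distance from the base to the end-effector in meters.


x = L1*cos(th1) + L2*cos(th1+th2) = 1.190170
y = L1*sin(th1) + L2*sin(th1+th2) = 0.669475
d = sqrt(x^2 + y^2) = sqrt(1.416505 + 0.448197) = 1.3655

1.3655 m


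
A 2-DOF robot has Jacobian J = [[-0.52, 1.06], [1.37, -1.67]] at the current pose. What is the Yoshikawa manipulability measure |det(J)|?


det(J) = -0.52*-1.67 - (1.06)*(1.37) = -0.5838
|det(J)| = 0.5838

0.5838


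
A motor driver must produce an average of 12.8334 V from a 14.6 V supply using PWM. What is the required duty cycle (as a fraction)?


D = V_avg/V_supply = 12.8334/14.6 = 0.8790

0.8790


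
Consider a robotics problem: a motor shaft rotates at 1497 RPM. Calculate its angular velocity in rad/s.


omega = 1497 * 2*pi/60 = 156.7655

156.7655 rad/s


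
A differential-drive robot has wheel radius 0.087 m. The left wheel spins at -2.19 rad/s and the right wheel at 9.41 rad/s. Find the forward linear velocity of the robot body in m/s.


v = r*(wR + wL)/2 = 0.087*(9.41 + -2.19)/2 = 0.3141

0.3141 m/s


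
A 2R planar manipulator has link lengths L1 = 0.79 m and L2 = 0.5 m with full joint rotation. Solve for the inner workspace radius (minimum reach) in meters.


r_min = |L1 - L2| = |0.79 - 0.5| = 0.2900

0.2900 m


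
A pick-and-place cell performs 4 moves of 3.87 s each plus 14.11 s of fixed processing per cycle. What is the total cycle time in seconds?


T = 4*3.87 + 14.11 = 29.5900

29.5900 s
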